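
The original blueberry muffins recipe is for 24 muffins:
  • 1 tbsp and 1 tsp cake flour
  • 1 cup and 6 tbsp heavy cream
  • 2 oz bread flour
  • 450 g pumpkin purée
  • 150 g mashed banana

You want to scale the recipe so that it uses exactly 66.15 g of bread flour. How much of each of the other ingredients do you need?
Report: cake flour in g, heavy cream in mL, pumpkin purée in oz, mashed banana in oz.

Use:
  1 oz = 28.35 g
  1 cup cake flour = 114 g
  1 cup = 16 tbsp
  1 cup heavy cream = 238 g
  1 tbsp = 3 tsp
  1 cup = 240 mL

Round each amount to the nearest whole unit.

The original recipe has 56.7 g of bread flour, so the scaling factor is 66.15 ÷ 56.7 = 7/6.
cake flour: (1 tbsp + 1 tsp = 4/3 tbsp) × 7/6 ÷ 16 tbsp/cup × 114 g/cup ≈ 11 g
heavy cream: (1 cup + 6 tbsp = 1.375 cup) × 7/6 × 240 mL/cup = 385 mL
pumpkin purée: 450 g × 7/6 ÷ 28.35 g/oz ≈ 19 oz
mashed banana: 150 g × 7/6 ÷ 28.35 g/oz ≈ 6 oz

cake flour: 11 g; heavy cream: 385 mL; pumpkin purée: 19 oz; mashed banana: 6 oz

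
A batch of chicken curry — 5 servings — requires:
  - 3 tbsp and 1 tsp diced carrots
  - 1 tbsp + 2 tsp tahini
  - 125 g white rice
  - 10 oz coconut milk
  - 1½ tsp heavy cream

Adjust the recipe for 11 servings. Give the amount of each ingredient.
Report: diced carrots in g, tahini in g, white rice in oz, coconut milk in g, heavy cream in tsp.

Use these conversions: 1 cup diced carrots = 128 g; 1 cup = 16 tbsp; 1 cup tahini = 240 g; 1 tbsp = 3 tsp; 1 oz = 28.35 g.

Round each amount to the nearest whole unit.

diced carrots: 59 g; tahini: 55 g; white rice: 10 oz; coconut milk: 624 g; heavy cream: 3 tsp

Scaling factor: 11/5 = 2.2.
diced carrots: (3 tbsp + 1 tsp = 10/3 tbsp) × 11/5 ÷ 16 tbsp/cup × 128 g/cup ≈ 59 g
tahini: (1 tbsp + 2 tsp = 5/3 tbsp) × 11/5 ÷ 16 tbsp/cup × 240 g/cup = 55 g
white rice: 125 g × 11/5 ÷ 28.35 g/oz ≈ 10 oz
coconut milk: 10 oz × 11/5 × 28.35 g/oz ≈ 624 g
heavy cream: 1.5 tsp × 11/5 ≈ 3 tsp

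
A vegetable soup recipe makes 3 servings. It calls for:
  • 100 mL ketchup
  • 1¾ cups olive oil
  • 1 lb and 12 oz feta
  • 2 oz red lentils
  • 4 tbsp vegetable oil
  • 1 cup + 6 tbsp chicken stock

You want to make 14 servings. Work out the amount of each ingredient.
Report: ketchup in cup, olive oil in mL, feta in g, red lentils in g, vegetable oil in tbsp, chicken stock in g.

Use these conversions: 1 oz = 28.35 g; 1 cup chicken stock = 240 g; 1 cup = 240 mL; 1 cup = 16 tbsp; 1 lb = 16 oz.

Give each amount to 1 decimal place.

ketchup: 1.9 cup; olive oil: 1960.0 mL; feta: 3704.4 g; red lentils: 264.6 g; vegetable oil: 18.7 tbsp; chicken stock: 1540.0 g

Scaling factor: 14/3.
ketchup: 100 mL × 14/3 ÷ 240 mL/cup ≈ 1.9 cup
olive oil: 1.75 cup × 14/3 × 240 mL/cup = 1960.0 mL
feta: (1 lb + 12 oz = 1.75 lb) × 14/3 × 16 oz/lb × 28.35 g/oz = 3704.4 g
red lentils: 2 oz × 14/3 × 28.35 g/oz = 264.6 g
vegetable oil: 4 tbsp × 14/3 ≈ 18.7 tbsp
chicken stock: (1 cup + 6 tbsp = 1.375 cup) × 14/3 × 240 g/cup = 1540.0 g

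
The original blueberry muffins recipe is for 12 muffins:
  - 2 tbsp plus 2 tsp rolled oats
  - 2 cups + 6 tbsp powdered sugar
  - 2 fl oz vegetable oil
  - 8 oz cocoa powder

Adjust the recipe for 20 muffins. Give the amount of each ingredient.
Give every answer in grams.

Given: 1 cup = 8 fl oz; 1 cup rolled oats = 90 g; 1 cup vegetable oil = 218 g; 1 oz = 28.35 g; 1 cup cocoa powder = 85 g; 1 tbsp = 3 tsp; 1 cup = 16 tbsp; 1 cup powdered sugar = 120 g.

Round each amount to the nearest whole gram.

Scaling factor: 20/12 = 5/3.
rolled oats: (2 tbsp + 2 tsp = 8/3 tbsp) × 5/3 ÷ 16 tbsp/cup × 90 g/cup = 25 g
powdered sugar: (2 cup + 6 tbsp = 2.375 cup) × 5/3 × 120 g/cup = 475 g
vegetable oil: 2 fl oz × 5/3 ÷ 8 fl oz/cup × 218 g/cup ≈ 91 g
cocoa powder: 8 oz × 5/3 × 28.35 g/oz = 378 g

rolled oats: 25 g; powdered sugar: 475 g; vegetable oil: 91 g; cocoa powder: 378 g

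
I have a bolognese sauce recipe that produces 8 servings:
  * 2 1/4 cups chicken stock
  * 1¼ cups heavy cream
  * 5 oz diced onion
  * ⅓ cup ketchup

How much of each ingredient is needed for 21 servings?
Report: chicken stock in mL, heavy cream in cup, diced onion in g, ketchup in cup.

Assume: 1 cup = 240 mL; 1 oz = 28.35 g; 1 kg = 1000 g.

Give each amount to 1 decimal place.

Scaling factor: 21/8 = 2.625.
chicken stock: 2.25 cup × 21/8 × 240 mL/cup = 1417.5 mL
heavy cream: 1.25 cup × 21/8 ≈ 3.3 cup
diced onion: 5 oz × 21/8 × 28.35 g/oz ≈ 372.1 g
ketchup: 1/3 cup × 21/8 ≈ 0.9 cup

chicken stock: 1417.5 mL; heavy cream: 3.3 cup; diced onion: 372.1 g; ketchup: 0.9 cup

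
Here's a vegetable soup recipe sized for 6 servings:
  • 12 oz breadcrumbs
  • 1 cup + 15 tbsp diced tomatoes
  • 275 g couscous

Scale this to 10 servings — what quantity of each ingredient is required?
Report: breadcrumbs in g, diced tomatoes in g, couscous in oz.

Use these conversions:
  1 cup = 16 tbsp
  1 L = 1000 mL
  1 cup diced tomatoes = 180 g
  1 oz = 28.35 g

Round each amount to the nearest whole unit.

breadcrumbs: 567 g; diced tomatoes: 581 g; couscous: 16 oz

Scaling factor: 10/6 = 5/3.
breadcrumbs: 12 oz × 5/3 × 28.35 g/oz = 567 g
diced tomatoes: (1 cup + 15 tbsp = 1.9375 cup) × 5/3 × 180 g/cup ≈ 581 g
couscous: 275 g × 5/3 ÷ 28.35 g/oz ≈ 16 oz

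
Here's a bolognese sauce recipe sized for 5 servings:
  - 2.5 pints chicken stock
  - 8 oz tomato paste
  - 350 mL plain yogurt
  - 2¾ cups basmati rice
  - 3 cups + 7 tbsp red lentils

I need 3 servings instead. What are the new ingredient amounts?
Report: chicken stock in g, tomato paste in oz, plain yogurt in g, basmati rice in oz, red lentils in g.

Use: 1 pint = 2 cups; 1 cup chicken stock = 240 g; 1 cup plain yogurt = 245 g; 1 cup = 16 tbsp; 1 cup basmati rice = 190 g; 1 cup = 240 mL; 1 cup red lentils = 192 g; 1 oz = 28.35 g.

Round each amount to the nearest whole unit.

chicken stock: 720 g; tomato paste: 5 oz; plain yogurt: 214 g; basmati rice: 11 oz; red lentils: 396 g

Scaling factor: 3/5 = 0.6.
chicken stock: 2.5 pint × 3/5 × 2 cup/pint × 240 g/cup = 720 g
tomato paste: 8 oz × 3/5 ≈ 5 oz
plain yogurt: 350 mL × 3/5 ÷ 240 mL/cup × 245 g/cup ≈ 214 g
basmati rice: 2.75 cup × 3/5 × 190 g/cup ÷ 28.35 g/oz ≈ 11 oz
red lentils: (3 cup + 7 tbsp = 3.4375 cup) × 3/5 × 192 g/cup = 396 g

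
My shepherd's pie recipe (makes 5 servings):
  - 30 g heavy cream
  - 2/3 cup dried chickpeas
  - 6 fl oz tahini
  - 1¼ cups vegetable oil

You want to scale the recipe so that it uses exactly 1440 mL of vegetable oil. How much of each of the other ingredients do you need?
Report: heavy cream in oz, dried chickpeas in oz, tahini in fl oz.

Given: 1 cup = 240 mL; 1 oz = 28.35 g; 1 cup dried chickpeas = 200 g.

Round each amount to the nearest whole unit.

heavy cream: 5 oz; dried chickpeas: 23 oz; tahini: 29 fl oz

The original recipe has 300 mL of vegetable oil, so the scaling factor is 1440 ÷ 300 = 24/5 = 4.8.
heavy cream: 30 g × 24/5 ÷ 28.35 g/oz ≈ 5 oz
dried chickpeas: 2/3 cup × 24/5 × 200 g/cup ÷ 28.35 g/oz ≈ 23 oz
tahini: 6 fl oz × 24/5 ≈ 29 fl oz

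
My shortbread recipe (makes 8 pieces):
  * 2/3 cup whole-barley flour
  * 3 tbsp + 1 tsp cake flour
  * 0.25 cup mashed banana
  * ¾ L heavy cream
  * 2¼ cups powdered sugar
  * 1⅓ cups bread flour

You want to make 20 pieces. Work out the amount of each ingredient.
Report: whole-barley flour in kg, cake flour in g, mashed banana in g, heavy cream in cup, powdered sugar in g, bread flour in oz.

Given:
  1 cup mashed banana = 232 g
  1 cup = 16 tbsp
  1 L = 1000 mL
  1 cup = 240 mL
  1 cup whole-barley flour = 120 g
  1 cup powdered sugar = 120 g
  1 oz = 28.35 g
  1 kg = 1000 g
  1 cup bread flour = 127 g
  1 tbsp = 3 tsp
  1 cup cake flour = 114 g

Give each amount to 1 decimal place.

Scaling factor: 20/8 = 5/2 = 2.5.
whole-barley flour: 2/3 cup × 5/2 × 120 g/cup ÷ 1000 g/kg = 0.2 kg
cake flour: (3 tbsp + 1 tsp = 10/3 tbsp) × 5/2 ÷ 16 tbsp/cup × 114 g/cup ≈ 59.4 g
mashed banana: 0.25 cup × 5/2 × 232 g/cup = 145.0 g
heavy cream: 0.75 L × 5/2 × 1000 mL/L ÷ 240 mL/cup ≈ 7.8 cup
powdered sugar: 2.25 cup × 5/2 × 120 g/cup = 675.0 g
bread flour: 4/3 cup × 5/2 × 127 g/cup ÷ 28.35 g/oz ≈ 14.9 oz

whole-barley flour: 0.2 kg; cake flour: 59.4 g; mashed banana: 145.0 g; heavy cream: 7.8 cup; powdered sugar: 675.0 g; bread flour: 14.9 oz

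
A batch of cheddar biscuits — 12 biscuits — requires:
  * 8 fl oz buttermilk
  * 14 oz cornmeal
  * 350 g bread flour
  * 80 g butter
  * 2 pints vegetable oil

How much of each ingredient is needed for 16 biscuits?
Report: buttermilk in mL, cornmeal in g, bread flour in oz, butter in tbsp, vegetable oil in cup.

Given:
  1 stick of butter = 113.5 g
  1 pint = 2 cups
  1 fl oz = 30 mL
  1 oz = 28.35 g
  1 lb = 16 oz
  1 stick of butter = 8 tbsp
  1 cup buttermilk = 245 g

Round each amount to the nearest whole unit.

Scaling factor: 16/12 = 4/3.
buttermilk: 8 fl oz × 4/3 × 30 mL/fl oz = 320 mL
cornmeal: 14 oz × 4/3 × 28.35 g/oz ≈ 529 g
bread flour: 350 g × 4/3 ÷ 28.35 g/oz ≈ 16 oz
butter: 80 g × 4/3 ÷ 113.5 g/stick × 8 tbsp/stick ≈ 8 tbsp
vegetable oil: 2 pint × 4/3 × 2 cup/pint ≈ 5 cup

buttermilk: 320 mL; cornmeal: 529 g; bread flour: 16 oz; butter: 8 tbsp; vegetable oil: 5 cup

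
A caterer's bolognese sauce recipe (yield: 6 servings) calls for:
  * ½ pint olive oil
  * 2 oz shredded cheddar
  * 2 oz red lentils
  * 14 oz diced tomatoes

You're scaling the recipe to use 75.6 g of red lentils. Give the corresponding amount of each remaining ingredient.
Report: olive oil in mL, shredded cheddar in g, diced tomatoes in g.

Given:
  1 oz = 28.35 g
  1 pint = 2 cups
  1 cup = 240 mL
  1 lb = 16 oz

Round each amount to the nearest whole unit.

olive oil: 320 mL; shredded cheddar: 76 g; diced tomatoes: 529 g

The original recipe has 56.7 g of red lentils, so the scaling factor is 75.6 ÷ 56.7 = 4/3.
olive oil: 0.5 pint × 4/3 × 2 cup/pint × 240 mL/cup = 320 mL
shredded cheddar: 2 oz × 4/3 × 28.35 g/oz ≈ 76 g
diced tomatoes: 14 oz × 4/3 × 28.35 g/oz ≈ 529 g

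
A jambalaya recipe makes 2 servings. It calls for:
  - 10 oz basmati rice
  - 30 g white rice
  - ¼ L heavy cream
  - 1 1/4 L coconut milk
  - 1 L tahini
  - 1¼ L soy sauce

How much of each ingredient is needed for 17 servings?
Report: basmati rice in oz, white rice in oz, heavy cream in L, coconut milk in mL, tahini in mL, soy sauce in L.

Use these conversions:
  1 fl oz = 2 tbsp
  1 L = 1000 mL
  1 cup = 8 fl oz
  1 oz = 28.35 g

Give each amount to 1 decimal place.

Scaling factor: 17/2 = 8.5.
basmati rice: 10 oz × 17/2 = 85.0 oz
white rice: 30 g × 17/2 ÷ 28.35 g/oz ≈ 9.0 oz
heavy cream: 0.25 L × 17/2 ≈ 2.1 L
coconut milk: 1.25 L × 17/2 × 1000 mL/L = 10625.0 mL
tahini: 1 L × 17/2 × 1000 mL/L = 8500.0 mL
soy sauce: 1.25 L × 17/2 ≈ 10.6 L

basmati rice: 85.0 oz; white rice: 9.0 oz; heavy cream: 2.1 L; coconut milk: 10625.0 mL; tahini: 8500.0 mL; soy sauce: 10.6 L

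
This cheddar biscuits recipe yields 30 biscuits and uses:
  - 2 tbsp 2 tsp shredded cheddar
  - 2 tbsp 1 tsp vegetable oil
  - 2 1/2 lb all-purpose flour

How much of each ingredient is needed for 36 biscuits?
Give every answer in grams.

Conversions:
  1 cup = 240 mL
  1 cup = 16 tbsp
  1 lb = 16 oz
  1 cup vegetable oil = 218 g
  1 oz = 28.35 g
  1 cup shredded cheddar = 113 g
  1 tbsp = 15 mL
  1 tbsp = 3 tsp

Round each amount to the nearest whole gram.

Scaling factor: 36/30 = 6/5 = 1.2.
shredded cheddar: (2 tbsp + 2 tsp = 8/3 tbsp) × 6/5 ÷ 16 tbsp/cup × 113 g/cup ≈ 23 g
vegetable oil: (2 tbsp + 1 tsp = 7/3 tbsp) × 6/5 ÷ 16 tbsp/cup × 218 g/cup ≈ 38 g
all-purpose flour: 2.5 lb × 6/5 × 16 oz/lb × 28.35 g/oz ≈ 1361 g

shredded cheddar: 23 g; vegetable oil: 38 g; all-purpose flour: 1361 g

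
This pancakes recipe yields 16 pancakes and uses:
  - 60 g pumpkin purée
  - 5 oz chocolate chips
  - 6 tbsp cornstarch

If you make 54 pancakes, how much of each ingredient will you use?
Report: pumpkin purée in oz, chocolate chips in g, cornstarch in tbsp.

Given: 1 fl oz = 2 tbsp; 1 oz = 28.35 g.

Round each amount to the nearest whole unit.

Scaling factor: 54/16 = 27/8 = 3.375.
pumpkin purée: 60 g × 27/8 ÷ 28.35 g/oz ≈ 7 oz
chocolate chips: 5 oz × 27/8 × 28.35 g/oz ≈ 478 g
cornstarch: 6 tbsp × 27/8 ≈ 20 tbsp

pumpkin purée: 7 oz; chocolate chips: 478 g; cornstarch: 20 tbsp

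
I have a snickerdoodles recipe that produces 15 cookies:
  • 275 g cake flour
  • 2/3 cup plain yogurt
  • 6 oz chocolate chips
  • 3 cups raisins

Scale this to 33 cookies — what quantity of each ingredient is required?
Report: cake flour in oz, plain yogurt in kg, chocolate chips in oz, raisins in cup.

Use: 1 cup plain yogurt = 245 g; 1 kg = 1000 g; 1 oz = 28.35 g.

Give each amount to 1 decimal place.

Scaling factor: 33/15 = 11/5 = 2.2.
cake flour: 275 g × 11/5 ÷ 28.35 g/oz ≈ 21.3 oz
plain yogurt: 2/3 cup × 11/5 × 245 g/cup ÷ 1000 g/kg ≈ 0.4 kg
chocolate chips: 6 oz × 11/5 = 13.2 oz
raisins: 3 cup × 11/5 = 6.6 cup

cake flour: 21.3 oz; plain yogurt: 0.4 kg; chocolate chips: 13.2 oz; raisins: 6.6 cup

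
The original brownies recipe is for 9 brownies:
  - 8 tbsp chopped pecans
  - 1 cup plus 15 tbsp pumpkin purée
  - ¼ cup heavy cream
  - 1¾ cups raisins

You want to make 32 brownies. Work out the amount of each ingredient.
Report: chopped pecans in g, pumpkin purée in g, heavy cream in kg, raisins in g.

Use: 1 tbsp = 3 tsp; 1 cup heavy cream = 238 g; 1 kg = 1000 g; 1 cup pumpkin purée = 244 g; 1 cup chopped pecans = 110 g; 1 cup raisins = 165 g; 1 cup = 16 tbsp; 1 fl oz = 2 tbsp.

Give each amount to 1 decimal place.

chopped pecans: 195.6 g; pumpkin purée: 1680.9 g; heavy cream: 0.2 kg; raisins: 1026.7 g

Scaling factor: 32/9.
chopped pecans: 8 tbsp × 32/9 ÷ 16 tbsp/cup × 110 g/cup ≈ 195.6 g
pumpkin purée: (1 cup + 15 tbsp = 1.9375 cup) × 32/9 × 244 g/cup ≈ 1680.9 g
heavy cream: 0.25 cup × 32/9 × 238 g/cup ÷ 1000 g/kg ≈ 0.2 kg
raisins: 1.75 cup × 32/9 × 165 g/cup ≈ 1026.7 g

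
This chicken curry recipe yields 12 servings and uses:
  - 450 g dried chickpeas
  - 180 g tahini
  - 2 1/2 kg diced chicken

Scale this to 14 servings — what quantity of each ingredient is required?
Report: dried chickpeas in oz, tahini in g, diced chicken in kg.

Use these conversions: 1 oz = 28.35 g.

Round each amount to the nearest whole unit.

Scaling factor: 14/12 = 7/6.
dried chickpeas: 450 g × 7/6 ÷ 28.35 g/oz ≈ 19 oz
tahini: 180 g × 7/6 = 210 g
diced chicken: 2.5 kg × 7/6 ≈ 3 kg

dried chickpeas: 19 oz; tahini: 210 g; diced chicken: 3 kg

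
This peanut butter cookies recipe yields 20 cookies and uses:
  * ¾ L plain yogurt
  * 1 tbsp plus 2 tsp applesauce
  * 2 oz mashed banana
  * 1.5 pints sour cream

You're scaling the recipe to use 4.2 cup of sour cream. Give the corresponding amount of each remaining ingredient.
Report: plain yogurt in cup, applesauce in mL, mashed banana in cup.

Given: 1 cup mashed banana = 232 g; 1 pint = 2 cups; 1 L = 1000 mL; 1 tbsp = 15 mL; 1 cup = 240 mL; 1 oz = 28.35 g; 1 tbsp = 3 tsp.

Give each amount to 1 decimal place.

The original recipe has 3 cup of sour cream, so the scaling factor is 4.2 ÷ 3 = 7/5 = 1.4.
plain yogurt: 0.75 L × 7/5 × 1000 mL/L ÷ 240 mL/cup ≈ 4.4 cup
applesauce: (1 tbsp + 2 tsp = 5/3 tbsp) × 7/5 × 15 mL/tbsp = 35.0 mL
mashed banana: 2 oz × 7/5 × 28.35 g/oz ÷ 232 g/cup ≈ 0.3 cup

plain yogurt: 4.4 cup; applesauce: 35.0 mL; mashed banana: 0.3 cup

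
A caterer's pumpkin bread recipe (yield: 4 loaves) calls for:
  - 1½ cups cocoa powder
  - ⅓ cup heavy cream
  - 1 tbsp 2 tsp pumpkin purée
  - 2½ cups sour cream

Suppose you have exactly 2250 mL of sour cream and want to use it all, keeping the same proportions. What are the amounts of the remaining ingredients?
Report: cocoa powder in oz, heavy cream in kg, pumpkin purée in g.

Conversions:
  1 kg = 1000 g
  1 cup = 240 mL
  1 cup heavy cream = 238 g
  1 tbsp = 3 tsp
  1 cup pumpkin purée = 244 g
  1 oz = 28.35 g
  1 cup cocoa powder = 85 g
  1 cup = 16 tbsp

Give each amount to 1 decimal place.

The original recipe has 600 mL of sour cream, so the scaling factor is 2250 ÷ 600 = 15/4 = 3.75.
cocoa powder: 1.5 cup × 15/4 × 85 g/cup ÷ 28.35 g/oz ≈ 16.9 oz
heavy cream: 1/3 cup × 15/4 × 238 g/cup ÷ 1000 g/kg ≈ 0.3 kg
pumpkin purée: (1 tbsp + 2 tsp = 5/3 tbsp) × 15/4 ÷ 16 tbsp/cup × 244 g/cup ≈ 95.3 g

cocoa powder: 16.9 oz; heavy cream: 0.3 kg; pumpkin purée: 95.3 g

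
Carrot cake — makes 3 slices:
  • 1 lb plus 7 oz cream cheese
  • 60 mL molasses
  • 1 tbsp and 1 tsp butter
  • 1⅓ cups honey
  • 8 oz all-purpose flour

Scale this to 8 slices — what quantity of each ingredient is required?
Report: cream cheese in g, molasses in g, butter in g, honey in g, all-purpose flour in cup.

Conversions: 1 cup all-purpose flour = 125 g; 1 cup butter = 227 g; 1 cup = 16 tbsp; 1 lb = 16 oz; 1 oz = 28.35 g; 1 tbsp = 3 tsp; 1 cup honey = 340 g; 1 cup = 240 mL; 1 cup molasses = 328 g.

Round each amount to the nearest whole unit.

Scaling factor: 8/3.
cream cheese: (1 lb + 7 oz = 1.4375 lb) × 8/3 × 16 oz/lb × 28.35 g/oz ≈ 1739 g
molasses: 60 mL × 8/3 ÷ 240 mL/cup × 328 g/cup ≈ 219 g
butter: (1 tbsp + 1 tsp = 4/3 tbsp) × 8/3 ÷ 16 tbsp/cup × 227 g/cup ≈ 50 g
honey: 4/3 cup × 8/3 × 340 g/cup ≈ 1209 g
all-purpose flour: 8 oz × 8/3 × 28.35 g/oz ÷ 125 g/cup ≈ 5 cup

cream cheese: 1739 g; molasses: 219 g; butter: 50 g; honey: 1209 g; all-purpose flour: 5 cup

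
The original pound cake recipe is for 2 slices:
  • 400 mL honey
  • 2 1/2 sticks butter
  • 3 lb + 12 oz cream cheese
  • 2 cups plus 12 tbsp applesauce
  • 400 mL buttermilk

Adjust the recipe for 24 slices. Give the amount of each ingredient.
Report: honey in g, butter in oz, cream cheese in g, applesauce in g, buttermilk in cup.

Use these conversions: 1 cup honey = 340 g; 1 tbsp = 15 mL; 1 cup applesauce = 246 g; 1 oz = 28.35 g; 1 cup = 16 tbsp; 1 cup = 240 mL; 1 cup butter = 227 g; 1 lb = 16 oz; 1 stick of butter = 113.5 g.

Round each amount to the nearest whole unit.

Scaling factor: 24/2 = 12.
honey: 400 mL × 12 ÷ 240 mL/cup × 340 g/cup = 6800 g
butter: 2.5 stick × 12 × 113.5 g/stick ÷ 28.35 g/oz ≈ 120 oz
cream cheese: (3 lb + 12 oz = 3.75 lb) × 12 × 16 oz/lb × 28.35 g/oz = 20412 g
applesauce: (2 cup + 12 tbsp = 2.75 cup) × 12 × 246 g/cup = 8118 g
buttermilk: 400 mL × 12 ÷ 240 mL/cup = 20 cup

honey: 6800 g; butter: 120 oz; cream cheese: 20412 g; applesauce: 8118 g; buttermilk: 20 cup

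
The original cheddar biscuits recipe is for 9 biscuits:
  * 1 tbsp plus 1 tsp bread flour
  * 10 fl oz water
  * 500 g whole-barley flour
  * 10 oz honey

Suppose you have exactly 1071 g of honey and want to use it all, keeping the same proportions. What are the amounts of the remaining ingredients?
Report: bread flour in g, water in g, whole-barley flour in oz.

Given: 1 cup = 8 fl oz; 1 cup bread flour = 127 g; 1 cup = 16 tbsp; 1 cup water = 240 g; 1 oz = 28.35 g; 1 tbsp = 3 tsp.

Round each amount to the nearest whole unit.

The original recipe has 283.5 g of honey, so the scaling factor is 1071 ÷ 283.5 = 34/9.
bread flour: (1 tbsp + 1 tsp = 4/3 tbsp) × 34/9 ÷ 16 tbsp/cup × 127 g/cup ≈ 40 g
water: 10 fl oz × 34/9 ÷ 8 fl oz/cup × 240 g/cup ≈ 1133 g
whole-barley flour: 500 g × 34/9 ÷ 28.35 g/oz ≈ 67 oz

bread flour: 40 g; water: 1133 g; whole-barley flour: 67 oz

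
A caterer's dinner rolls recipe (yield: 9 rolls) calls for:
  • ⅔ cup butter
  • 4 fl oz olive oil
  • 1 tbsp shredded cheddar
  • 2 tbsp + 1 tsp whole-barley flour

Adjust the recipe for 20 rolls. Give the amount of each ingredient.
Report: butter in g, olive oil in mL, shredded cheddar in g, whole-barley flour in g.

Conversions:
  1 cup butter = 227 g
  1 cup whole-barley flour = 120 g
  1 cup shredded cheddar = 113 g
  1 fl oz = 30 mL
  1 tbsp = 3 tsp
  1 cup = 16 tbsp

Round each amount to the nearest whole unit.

Scaling factor: 20/9.
butter: 2/3 cup × 20/9 × 227 g/cup ≈ 336 g
olive oil: 4 fl oz × 20/9 × 30 mL/fl oz ≈ 267 mL
shredded cheddar: 1 tbsp × 20/9 ÷ 16 tbsp/cup × 113 g/cup ≈ 16 g
whole-barley flour: (2 tbsp + 1 tsp = 7/3 tbsp) × 20/9 ÷ 16 tbsp/cup × 120 g/cup ≈ 39 g

butter: 336 g; olive oil: 267 mL; shredded cheddar: 16 g; whole-barley flour: 39 g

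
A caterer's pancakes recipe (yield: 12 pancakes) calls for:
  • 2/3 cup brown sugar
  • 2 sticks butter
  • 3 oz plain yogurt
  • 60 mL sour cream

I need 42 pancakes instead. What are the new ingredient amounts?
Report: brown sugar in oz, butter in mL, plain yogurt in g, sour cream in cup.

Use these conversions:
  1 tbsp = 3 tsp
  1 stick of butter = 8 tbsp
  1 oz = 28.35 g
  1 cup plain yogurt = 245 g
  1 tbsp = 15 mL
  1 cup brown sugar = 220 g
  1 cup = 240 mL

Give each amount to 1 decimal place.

brown sugar: 18.1 oz; butter: 840.0 mL; plain yogurt: 297.7 g; sour cream: 0.9 cup

Scaling factor: 42/12 = 7/2 = 3.5.
brown sugar: 2/3 cup × 7/2 × 220 g/cup ÷ 28.35 g/oz ≈ 18.1 oz
butter: 2 stick × 7/2 × 8 tbsp/stick × 15 mL/tbsp = 840.0 mL
plain yogurt: 3 oz × 7/2 × 28.35 g/oz ≈ 297.7 g
sour cream: 60 mL × 7/2 ÷ 240 mL/cup ≈ 0.9 cup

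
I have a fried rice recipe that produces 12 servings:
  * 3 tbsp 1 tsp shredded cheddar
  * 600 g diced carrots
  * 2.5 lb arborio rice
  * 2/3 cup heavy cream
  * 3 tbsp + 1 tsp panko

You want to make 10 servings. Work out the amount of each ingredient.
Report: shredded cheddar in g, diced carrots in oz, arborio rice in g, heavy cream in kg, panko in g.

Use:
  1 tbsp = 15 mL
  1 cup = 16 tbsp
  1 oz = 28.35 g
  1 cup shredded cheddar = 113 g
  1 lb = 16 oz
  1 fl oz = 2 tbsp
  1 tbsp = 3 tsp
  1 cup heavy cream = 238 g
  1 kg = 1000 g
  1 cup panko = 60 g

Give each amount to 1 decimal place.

shredded cheddar: 19.6 g; diced carrots: 17.6 oz; arborio rice: 945.0 g; heavy cream: 0.1 kg; panko: 10.4 g

Scaling factor: 10/12 = 5/6.
shredded cheddar: (3 tbsp + 1 tsp = 10/3 tbsp) × 5/6 ÷ 16 tbsp/cup × 113 g/cup ≈ 19.6 g
diced carrots: 600 g × 5/6 ÷ 28.35 g/oz ≈ 17.6 oz
arborio rice: 2.5 lb × 5/6 × 16 oz/lb × 28.35 g/oz = 945.0 g
heavy cream: 2/3 cup × 5/6 × 238 g/cup ÷ 1000 g/kg ≈ 0.1 kg
panko: (3 tbsp + 1 tsp = 10/3 tbsp) × 5/6 ÷ 16 tbsp/cup × 60 g/cup ≈ 10.4 g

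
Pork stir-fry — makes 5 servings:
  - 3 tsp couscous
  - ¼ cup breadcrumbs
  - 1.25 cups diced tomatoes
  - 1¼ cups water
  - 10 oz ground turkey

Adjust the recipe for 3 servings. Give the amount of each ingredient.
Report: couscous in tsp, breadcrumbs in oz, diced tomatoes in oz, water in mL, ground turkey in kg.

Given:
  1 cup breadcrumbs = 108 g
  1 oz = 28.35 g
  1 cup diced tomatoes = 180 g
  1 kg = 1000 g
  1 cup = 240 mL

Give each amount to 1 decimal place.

Scaling factor: 3/5 = 0.6.
couscous: 3 tsp × 3/5 = 1.8 tsp
breadcrumbs: 0.25 cup × 3/5 × 108 g/cup ÷ 28.35 g/oz ≈ 0.6 oz
diced tomatoes: 1.25 cup × 3/5 × 180 g/cup ÷ 28.35 g/oz ≈ 4.8 oz
water: 1.25 cup × 3/5 × 240 mL/cup = 180.0 mL
ground turkey: 10 oz × 3/5 × 28.35 g/oz ÷ 1000 g/kg ≈ 0.2 kg

couscous: 1.8 tsp; breadcrumbs: 0.6 oz; diced tomatoes: 4.8 oz; water: 180.0 mL; ground turkey: 0.2 kg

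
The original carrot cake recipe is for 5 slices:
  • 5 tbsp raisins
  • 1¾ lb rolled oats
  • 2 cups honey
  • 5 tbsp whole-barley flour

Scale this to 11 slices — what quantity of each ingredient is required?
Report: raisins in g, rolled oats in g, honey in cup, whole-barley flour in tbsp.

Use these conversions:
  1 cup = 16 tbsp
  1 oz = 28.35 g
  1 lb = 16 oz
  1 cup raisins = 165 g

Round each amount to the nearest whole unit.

raisins: 113 g; rolled oats: 1746 g; honey: 4 cup; whole-barley flour: 11 tbsp

Scaling factor: 11/5 = 2.2.
raisins: 5 tbsp × 11/5 ÷ 16 tbsp/cup × 165 g/cup ≈ 113 g
rolled oats: 1.75 lb × 11/5 × 16 oz/lb × 28.35 g/oz ≈ 1746 g
honey: 2 cup × 11/5 ≈ 4 cup
whole-barley flour: 5 tbsp × 11/5 = 11 tbsp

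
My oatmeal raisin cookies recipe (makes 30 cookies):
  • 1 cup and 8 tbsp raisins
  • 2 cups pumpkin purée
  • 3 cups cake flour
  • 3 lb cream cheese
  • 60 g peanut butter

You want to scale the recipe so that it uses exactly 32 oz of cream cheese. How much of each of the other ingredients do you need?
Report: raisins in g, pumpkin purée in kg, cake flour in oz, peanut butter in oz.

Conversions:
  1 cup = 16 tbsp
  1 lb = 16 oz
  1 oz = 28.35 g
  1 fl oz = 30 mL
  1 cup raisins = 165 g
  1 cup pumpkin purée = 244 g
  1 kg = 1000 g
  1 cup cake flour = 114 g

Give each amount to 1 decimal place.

raisins: 165.0 g; pumpkin purée: 0.3 kg; cake flour: 8.0 oz; peanut butter: 1.4 oz

The original recipe has 48 oz of cream cheese, so the scaling factor is 32 ÷ 48 = 2/3.
raisins: (1 cup + 8 tbsp = 1.5 cup) × 2/3 × 165 g/cup = 165.0 g
pumpkin purée: 2 cup × 2/3 × 244 g/cup ÷ 1000 g/kg ≈ 0.3 kg
cake flour: 3 cup × 2/3 × 114 g/cup ÷ 28.35 g/oz ≈ 8.0 oz
peanut butter: 60 g × 2/3 ÷ 28.35 g/oz ≈ 1.4 oz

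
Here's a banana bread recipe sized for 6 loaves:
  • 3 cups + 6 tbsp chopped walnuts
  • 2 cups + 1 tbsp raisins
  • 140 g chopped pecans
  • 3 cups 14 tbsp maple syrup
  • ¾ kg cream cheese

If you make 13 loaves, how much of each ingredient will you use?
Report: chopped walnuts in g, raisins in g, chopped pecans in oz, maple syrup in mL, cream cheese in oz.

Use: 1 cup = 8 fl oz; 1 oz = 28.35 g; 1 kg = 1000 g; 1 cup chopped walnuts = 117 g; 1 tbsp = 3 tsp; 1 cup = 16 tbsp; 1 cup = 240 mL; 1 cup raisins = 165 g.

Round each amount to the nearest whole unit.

Scaling factor: 13/6.
chopped walnuts: (3 cup + 6 tbsp = 3.375 cup) × 13/6 × 117 g/cup ≈ 856 g
raisins: (2 cup + 1 tbsp = 2.0625 cup) × 13/6 × 165 g/cup ≈ 737 g
chopped pecans: 140 g × 13/6 ÷ 28.35 g/oz ≈ 11 oz
maple syrup: (3 cup + 14 tbsp = 3.875 cup) × 13/6 × 240 mL/cup = 2015 mL
cream cheese: 0.75 kg × 13/6 × 1000 g/kg ÷ 28.35 g/oz ≈ 57 oz

chopped walnuts: 856 g; raisins: 737 g; chopped pecans: 11 oz; maple syrup: 2015 mL; cream cheese: 57 oz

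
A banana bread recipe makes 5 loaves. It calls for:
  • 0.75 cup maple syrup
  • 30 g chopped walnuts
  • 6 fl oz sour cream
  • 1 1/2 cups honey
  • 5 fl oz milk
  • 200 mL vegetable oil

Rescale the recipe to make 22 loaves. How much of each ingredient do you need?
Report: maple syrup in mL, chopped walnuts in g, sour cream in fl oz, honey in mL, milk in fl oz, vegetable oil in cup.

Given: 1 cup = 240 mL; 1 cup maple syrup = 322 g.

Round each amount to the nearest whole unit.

maple syrup: 792 mL; chopped walnuts: 132 g; sour cream: 26 fl oz; honey: 1584 mL; milk: 22 fl oz; vegetable oil: 4 cup

Scaling factor: 22/5 = 4.4.
maple syrup: 0.75 cup × 22/5 × 240 mL/cup = 792 mL
chopped walnuts: 30 g × 22/5 = 132 g
sour cream: 6 fl oz × 22/5 ≈ 26 fl oz
honey: 1.5 cup × 22/5 × 240 mL/cup = 1584 mL
milk: 5 fl oz × 22/5 = 22 fl oz
vegetable oil: 200 mL × 22/5 ÷ 240 mL/cup ≈ 4 cup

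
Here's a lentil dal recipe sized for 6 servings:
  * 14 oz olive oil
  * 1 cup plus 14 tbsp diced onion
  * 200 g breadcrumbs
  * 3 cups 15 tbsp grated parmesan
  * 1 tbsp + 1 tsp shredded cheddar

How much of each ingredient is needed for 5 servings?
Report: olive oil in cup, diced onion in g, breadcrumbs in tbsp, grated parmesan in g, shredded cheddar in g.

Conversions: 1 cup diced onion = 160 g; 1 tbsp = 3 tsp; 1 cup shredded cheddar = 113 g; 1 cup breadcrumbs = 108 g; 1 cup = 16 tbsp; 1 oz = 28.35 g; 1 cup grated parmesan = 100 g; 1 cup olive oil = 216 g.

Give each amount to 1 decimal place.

Scaling factor: 5/6.
olive oil: 14 oz × 5/6 × 28.35 g/oz ÷ 216 g/cup ≈ 1.5 cup
diced onion: (1 cup + 14 tbsp = 1.875 cup) × 5/6 × 160 g/cup = 250.0 g
breadcrumbs: 200 g × 5/6 ÷ 108 g/cup × 16 tbsp/cup ≈ 24.7 tbsp
grated parmesan: (3 cup + 15 tbsp = 3.9375 cup) × 5/6 × 100 g/cup ≈ 328.1 g
shredded cheddar: (1 tbsp + 1 tsp = 4/3 tbsp) × 5/6 ÷ 16 tbsp/cup × 113 g/cup ≈ 7.8 g

olive oil: 1.5 cup; diced onion: 250.0 g; breadcrumbs: 24.7 tbsp; grated parmesan: 328.1 g; shredded cheddar: 7.8 g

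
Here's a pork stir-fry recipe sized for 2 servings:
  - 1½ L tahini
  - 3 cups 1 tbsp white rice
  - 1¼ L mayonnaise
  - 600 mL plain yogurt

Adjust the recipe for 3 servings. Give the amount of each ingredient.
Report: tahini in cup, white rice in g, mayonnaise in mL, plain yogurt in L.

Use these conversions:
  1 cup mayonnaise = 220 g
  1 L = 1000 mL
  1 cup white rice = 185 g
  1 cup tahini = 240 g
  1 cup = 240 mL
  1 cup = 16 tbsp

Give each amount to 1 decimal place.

Scaling factor: 3/2 = 1.5.
tahini: 1.5 L × 3/2 × 1000 mL/L ÷ 240 mL/cup ≈ 9.4 cup
white rice: (3 cup + 1 tbsp = 3.0625 cup) × 3/2 × 185 g/cup ≈ 849.8 g
mayonnaise: 1.25 L × 3/2 × 1000 mL/L = 1875.0 mL
plain yogurt: 600 mL × 3/2 ÷ 1000 mL/L = 0.9 L

tahini: 9.4 cup; white rice: 849.8 g; mayonnaise: 1875.0 mL; plain yogurt: 0.9 L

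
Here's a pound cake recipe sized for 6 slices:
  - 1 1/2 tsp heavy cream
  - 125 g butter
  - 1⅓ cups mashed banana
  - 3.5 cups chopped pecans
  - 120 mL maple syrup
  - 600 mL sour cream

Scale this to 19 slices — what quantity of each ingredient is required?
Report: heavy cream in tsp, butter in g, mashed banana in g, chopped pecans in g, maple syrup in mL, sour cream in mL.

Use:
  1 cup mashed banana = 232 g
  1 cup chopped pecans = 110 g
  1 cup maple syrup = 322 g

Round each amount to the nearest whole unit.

Scaling factor: 19/6.
heavy cream: 1.5 tsp × 19/6 ≈ 5 tsp
butter: 125 g × 19/6 ≈ 396 g
mashed banana: 4/3 cup × 19/6 × 232 g/cup ≈ 980 g
chopped pecans: 3.5 cup × 19/6 × 110 g/cup ≈ 1219 g
maple syrup: 120 mL × 19/6 = 380 mL
sour cream: 600 mL × 19/6 = 1900 mL

heavy cream: 5 tsp; butter: 396 g; mashed banana: 980 g; chopped pecans: 1219 g; maple syrup: 380 mL; sour cream: 1900 mL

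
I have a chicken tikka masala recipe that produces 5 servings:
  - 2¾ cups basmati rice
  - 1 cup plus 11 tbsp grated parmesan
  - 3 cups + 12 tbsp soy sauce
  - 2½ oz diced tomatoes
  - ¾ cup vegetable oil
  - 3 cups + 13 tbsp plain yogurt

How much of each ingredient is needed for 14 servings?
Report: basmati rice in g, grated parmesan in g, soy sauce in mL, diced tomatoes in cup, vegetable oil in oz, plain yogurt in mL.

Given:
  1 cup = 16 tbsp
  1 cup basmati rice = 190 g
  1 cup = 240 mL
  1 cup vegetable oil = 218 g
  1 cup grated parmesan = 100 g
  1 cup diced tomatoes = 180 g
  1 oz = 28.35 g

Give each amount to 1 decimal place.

basmati rice: 1463.0 g; grated parmesan: 472.5 g; soy sauce: 2520.0 mL; diced tomatoes: 1.1 cup; vegetable oil: 16.1 oz; plain yogurt: 2562.0 mL

Scaling factor: 14/5 = 2.8.
basmati rice: 2.75 cup × 14/5 × 190 g/cup = 1463.0 g
grated parmesan: (1 cup + 11 tbsp = 1.6875 cup) × 14/5 × 100 g/cup = 472.5 g
soy sauce: (3 cup + 12 tbsp = 3.75 cup) × 14/5 × 240 mL/cup = 2520.0 mL
diced tomatoes: 2.5 oz × 14/5 × 28.35 g/oz ÷ 180 g/cup ≈ 1.1 cup
vegetable oil: 0.75 cup × 14/5 × 218 g/cup ÷ 28.35 g/oz ≈ 16.1 oz
plain yogurt: (3 cup + 13 tbsp = 3.8125 cup) × 14/5 × 240 mL/cup = 2562.0 mL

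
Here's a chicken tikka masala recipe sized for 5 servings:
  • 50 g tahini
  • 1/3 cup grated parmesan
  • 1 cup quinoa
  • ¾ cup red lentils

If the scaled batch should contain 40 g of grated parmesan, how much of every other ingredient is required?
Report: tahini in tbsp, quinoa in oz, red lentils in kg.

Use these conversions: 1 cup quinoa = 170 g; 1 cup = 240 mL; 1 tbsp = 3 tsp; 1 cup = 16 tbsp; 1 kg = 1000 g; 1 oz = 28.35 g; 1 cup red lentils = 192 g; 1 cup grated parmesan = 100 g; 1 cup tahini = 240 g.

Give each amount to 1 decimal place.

tahini: 4.0 tbsp; quinoa: 7.2 oz; red lentils: 0.2 kg

The original recipe has 100/3 g of grated parmesan, so the scaling factor is 40 ÷ 100/3 = 6/5 = 1.2.
tahini: 50 g × 6/5 ÷ 240 g/cup × 16 tbsp/cup = 4.0 tbsp
quinoa: 1 cup × 6/5 × 170 g/cup ÷ 28.35 g/oz ≈ 7.2 oz
red lentils: 0.75 cup × 6/5 × 192 g/cup ÷ 1000 g/kg ≈ 0.2 kg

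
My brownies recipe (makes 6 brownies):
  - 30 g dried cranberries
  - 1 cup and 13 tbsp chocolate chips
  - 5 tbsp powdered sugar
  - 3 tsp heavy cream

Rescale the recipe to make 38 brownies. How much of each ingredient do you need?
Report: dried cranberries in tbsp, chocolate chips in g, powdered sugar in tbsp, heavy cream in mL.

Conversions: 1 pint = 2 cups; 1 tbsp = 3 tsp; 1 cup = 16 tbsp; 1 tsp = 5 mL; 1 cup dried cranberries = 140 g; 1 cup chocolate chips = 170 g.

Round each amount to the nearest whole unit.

dried cranberries: 22 tbsp; chocolate chips: 1951 g; powdered sugar: 32 tbsp; heavy cream: 95 mL

Scaling factor: 38/6 = 19/3.
dried cranberries: 30 g × 19/3 ÷ 140 g/cup × 16 tbsp/cup ≈ 22 tbsp
chocolate chips: (1 cup + 13 tbsp = 1.8125 cup) × 19/3 × 170 g/cup ≈ 1951 g
powdered sugar: 5 tbsp × 19/3 ≈ 32 tbsp
heavy cream: 3 tsp × 19/3 × 5 mL/tsp = 95 mL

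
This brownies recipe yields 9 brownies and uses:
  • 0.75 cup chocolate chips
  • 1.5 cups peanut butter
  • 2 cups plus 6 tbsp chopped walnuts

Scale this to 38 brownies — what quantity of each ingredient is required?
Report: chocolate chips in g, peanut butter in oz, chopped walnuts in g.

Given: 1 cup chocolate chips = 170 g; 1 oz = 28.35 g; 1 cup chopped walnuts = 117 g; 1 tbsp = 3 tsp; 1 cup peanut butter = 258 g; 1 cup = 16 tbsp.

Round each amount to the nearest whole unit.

Scaling factor: 38/9.
chocolate chips: 0.75 cup × 38/9 × 170 g/cup ≈ 538 g
peanut butter: 1.5 cup × 38/9 × 258 g/cup ÷ 28.35 g/oz ≈ 58 oz
chopped walnuts: (2 cup + 6 tbsp = 2.375 cup) × 38/9 × 117 g/cup ≈ 1173 g

chocolate chips: 538 g; peanut butter: 58 oz; chopped walnuts: 1173 g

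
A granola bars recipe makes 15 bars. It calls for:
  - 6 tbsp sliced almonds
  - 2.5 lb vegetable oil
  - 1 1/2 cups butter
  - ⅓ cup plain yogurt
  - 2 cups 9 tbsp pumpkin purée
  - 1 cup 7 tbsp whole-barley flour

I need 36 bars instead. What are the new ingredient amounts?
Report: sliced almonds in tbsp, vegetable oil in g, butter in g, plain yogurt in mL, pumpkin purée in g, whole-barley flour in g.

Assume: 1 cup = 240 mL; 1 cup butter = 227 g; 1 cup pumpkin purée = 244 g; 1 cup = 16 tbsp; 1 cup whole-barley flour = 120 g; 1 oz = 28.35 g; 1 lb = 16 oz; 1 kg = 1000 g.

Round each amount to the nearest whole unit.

sliced almonds: 14 tbsp; vegetable oil: 2722 g; butter: 817 g; plain yogurt: 192 mL; pumpkin purée: 1501 g; whole-barley flour: 414 g

Scaling factor: 36/15 = 12/5 = 2.4.
sliced almonds: 6 tbsp × 12/5 ≈ 14 tbsp
vegetable oil: 2.5 lb × 12/5 × 16 oz/lb × 28.35 g/oz ≈ 2722 g
butter: 1.5 cup × 12/5 × 227 g/cup ≈ 817 g
plain yogurt: 1/3 cup × 12/5 × 240 mL/cup = 192 mL
pumpkin purée: (2 cup + 9 tbsp = 2.5625 cup) × 12/5 × 244 g/cup ≈ 1501 g
whole-barley flour: (1 cup + 7 tbsp = 1.4375 cup) × 12/5 × 120 g/cup = 414 g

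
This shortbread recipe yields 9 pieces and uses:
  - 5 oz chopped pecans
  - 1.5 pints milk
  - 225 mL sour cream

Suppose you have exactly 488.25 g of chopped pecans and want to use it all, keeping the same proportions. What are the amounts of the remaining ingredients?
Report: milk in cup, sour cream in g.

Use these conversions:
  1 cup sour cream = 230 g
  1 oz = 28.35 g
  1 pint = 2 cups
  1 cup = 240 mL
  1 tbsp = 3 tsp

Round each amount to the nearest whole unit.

The original recipe has 141.75 g of chopped pecans, so the scaling factor is 488.25 ÷ 141.75 = 31/9.
milk: 1.5 pint × 31/9 × 2 cup/pint ≈ 10 cup
sour cream: 225 mL × 31/9 ÷ 240 mL/cup × 230 g/cup ≈ 743 g

milk: 10 cup; sour cream: 743 g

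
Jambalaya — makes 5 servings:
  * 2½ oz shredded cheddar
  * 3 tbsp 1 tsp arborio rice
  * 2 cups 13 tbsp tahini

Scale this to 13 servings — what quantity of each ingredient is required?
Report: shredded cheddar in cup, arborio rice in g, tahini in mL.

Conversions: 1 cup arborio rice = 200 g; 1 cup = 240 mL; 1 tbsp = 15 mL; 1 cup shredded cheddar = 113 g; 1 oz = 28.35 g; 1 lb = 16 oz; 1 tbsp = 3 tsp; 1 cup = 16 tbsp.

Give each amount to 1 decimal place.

Scaling factor: 13/5 = 2.6.
shredded cheddar: 2.5 oz × 13/5 × 28.35 g/oz ÷ 113 g/cup ≈ 1.6 cup
arborio rice: (3 tbsp + 1 tsp = 10/3 tbsp) × 13/5 ÷ 16 tbsp/cup × 200 g/cup ≈ 108.3 g
tahini: (2 cup + 13 tbsp = 2.8125 cup) × 13/5 × 240 mL/cup = 1755.0 mL

shredded cheddar: 1.6 cup; arborio rice: 108.3 g; tahini: 1755.0 mL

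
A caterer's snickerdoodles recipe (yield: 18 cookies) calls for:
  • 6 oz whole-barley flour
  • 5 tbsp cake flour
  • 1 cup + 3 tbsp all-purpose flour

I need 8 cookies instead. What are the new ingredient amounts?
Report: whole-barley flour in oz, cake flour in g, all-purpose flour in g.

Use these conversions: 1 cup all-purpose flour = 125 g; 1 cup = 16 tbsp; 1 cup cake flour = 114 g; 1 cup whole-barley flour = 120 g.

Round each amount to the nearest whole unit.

Scaling factor: 8/18 = 4/9.
whole-barley flour: 6 oz × 4/9 ≈ 3 oz
cake flour: 5 tbsp × 4/9 ÷ 16 tbsp/cup × 114 g/cup ≈ 16 g
all-purpose flour: (1 cup + 3 tbsp = 1.1875 cup) × 4/9 × 125 g/cup ≈ 66 g

whole-barley flour: 3 oz; cake flour: 16 g; all-purpose flour: 66 g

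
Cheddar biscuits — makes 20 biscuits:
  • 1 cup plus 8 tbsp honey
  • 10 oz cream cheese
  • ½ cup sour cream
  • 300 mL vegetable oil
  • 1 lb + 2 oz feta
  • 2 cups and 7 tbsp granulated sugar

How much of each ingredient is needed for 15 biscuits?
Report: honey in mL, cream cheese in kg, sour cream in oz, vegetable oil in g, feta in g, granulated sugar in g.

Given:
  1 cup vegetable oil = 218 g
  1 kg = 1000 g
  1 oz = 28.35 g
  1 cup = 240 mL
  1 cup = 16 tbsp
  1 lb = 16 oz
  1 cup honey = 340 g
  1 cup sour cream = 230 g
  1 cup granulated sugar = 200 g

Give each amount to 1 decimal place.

honey: 270.0 mL; cream cheese: 0.2 kg; sour cream: 3.0 oz; vegetable oil: 204.4 g; feta: 382.7 g; granulated sugar: 365.6 g

Scaling factor: 15/20 = 3/4 = 0.75.
honey: (1 cup + 8 tbsp = 1.5 cup) × 3/4 × 240 mL/cup = 270.0 mL
cream cheese: 10 oz × 3/4 × 28.35 g/oz ÷ 1000 g/kg ≈ 0.2 kg
sour cream: 0.5 cup × 3/4 × 230 g/cup ÷ 28.35 g/oz ≈ 3.0 oz
vegetable oil: 300 mL × 3/4 ÷ 240 mL/cup × 218 g/cup ≈ 204.4 g
feta: (1 lb + 2 oz = 1.125 lb) × 3/4 × 16 oz/lb × 28.35 g/oz ≈ 382.7 g
granulated sugar: (2 cup + 7 tbsp = 2.4375 cup) × 3/4 × 200 g/cup ≈ 365.6 g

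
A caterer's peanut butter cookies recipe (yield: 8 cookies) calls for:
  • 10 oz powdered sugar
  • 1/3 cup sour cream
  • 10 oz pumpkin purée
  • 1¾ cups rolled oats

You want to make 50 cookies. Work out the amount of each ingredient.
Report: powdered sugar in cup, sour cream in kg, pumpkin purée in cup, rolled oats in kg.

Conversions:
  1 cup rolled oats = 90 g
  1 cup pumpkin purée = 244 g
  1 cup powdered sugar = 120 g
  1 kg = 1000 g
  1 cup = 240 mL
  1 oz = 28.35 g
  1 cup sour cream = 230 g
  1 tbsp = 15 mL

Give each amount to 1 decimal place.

Scaling factor: 50/8 = 25/4 = 6.25.
powdered sugar: 10 oz × 25/4 × 28.35 g/oz ÷ 120 g/cup ≈ 14.8 cup
sour cream: 1/3 cup × 25/4 × 230 g/cup ÷ 1000 g/kg ≈ 0.5 kg
pumpkin purée: 10 oz × 25/4 × 28.35 g/oz ÷ 244 g/cup ≈ 7.3 cup
rolled oats: 1.75 cup × 25/4 × 90 g/cup ÷ 1000 g/kg ≈ 1.0 kg

powdered sugar: 14.8 cup; sour cream: 0.5 kg; pumpkin purée: 7.3 cup; rolled oats: 1.0 kg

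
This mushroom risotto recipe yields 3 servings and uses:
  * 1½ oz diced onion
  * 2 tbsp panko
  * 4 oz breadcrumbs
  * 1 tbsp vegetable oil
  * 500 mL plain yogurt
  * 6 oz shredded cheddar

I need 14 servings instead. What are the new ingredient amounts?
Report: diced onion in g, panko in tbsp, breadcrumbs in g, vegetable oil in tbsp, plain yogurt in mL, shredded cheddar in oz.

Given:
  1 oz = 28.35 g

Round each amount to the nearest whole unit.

Scaling factor: 14/3.
diced onion: 1.5 oz × 14/3 × 28.35 g/oz ≈ 198 g
panko: 2 tbsp × 14/3 ≈ 9 tbsp
breadcrumbs: 4 oz × 14/3 × 28.35 g/oz ≈ 529 g
vegetable oil: 1 tbsp × 14/3 ≈ 5 tbsp
plain yogurt: 500 mL × 14/3 ≈ 2333 mL
shredded cheddar: 6 oz × 14/3 = 28 oz

diced onion: 198 g; panko: 9 tbsp; breadcrumbs: 529 g; vegetable oil: 5 tbsp; plain yogurt: 2333 mL; shredded cheddar: 28 oz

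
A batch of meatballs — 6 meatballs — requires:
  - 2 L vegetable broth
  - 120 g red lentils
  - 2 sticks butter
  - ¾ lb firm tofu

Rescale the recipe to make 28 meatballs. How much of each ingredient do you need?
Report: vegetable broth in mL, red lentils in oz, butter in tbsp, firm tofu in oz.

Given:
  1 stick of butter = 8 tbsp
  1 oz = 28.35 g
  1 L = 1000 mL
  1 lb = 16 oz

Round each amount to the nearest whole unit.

vegetable broth: 9333 mL; red lentils: 20 oz; butter: 75 tbsp; firm tofu: 56 oz

Scaling factor: 28/6 = 14/3.
vegetable broth: 2 L × 14/3 × 1000 mL/L ≈ 9333 mL
red lentils: 120 g × 14/3 ÷ 28.35 g/oz ≈ 20 oz
butter: 2 stick × 14/3 × 8 tbsp/stick ≈ 75 tbsp
firm tofu: 0.75 lb × 14/3 × 16 oz/lb = 56 oz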